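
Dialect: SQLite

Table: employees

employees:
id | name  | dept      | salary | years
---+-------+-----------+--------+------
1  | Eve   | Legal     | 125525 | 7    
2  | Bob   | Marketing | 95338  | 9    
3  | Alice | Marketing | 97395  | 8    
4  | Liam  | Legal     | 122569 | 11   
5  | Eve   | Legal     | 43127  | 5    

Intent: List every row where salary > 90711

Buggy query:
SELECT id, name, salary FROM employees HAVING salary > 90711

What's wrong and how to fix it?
Bug: HAVING filters the output of aggregation, but this query has no GROUP BY and no aggregate functions, so SQLite rejects it (HAVING clause on a non-aggregate query); the condition here is per row

Fix: Use WHERE for row-level filtering

Corrected query:
SELECT id, name, salary FROM employees WHERE salary > 90711

Result:
id | name  | salary
---+-------+-------
1  | Eve   | 125525
2  | Bob   | 95338 
3  | Alice | 97395 
4  | Liam  | 122569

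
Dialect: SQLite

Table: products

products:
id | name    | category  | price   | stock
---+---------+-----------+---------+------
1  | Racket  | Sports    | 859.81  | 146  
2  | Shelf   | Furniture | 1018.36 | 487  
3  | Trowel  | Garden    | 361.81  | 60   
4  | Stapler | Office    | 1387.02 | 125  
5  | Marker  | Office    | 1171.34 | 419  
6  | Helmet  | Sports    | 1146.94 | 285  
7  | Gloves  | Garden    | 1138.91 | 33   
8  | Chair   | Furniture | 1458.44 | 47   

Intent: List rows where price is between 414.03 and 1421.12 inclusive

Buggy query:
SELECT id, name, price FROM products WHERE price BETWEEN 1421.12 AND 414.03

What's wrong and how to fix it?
Bug: BETWEEN expects the lower bound first; with 1421.12 AND 414.03 the range is empty

Fix: Write BETWEEN 414.03 AND 1421.12

Corrected query:
SELECT id, name, price FROM products WHERE price BETWEEN 414.03 AND 1421.12

Result:
id | name    | price  
---+---------+--------
1  | Racket  | 859.81 
2  | Shelf   | 1018.36
4  | Stapler | 1387.02
5  | Marker  | 1171.34
6  | Helmet  | 1146.94
7  | Gloves  | 1138.91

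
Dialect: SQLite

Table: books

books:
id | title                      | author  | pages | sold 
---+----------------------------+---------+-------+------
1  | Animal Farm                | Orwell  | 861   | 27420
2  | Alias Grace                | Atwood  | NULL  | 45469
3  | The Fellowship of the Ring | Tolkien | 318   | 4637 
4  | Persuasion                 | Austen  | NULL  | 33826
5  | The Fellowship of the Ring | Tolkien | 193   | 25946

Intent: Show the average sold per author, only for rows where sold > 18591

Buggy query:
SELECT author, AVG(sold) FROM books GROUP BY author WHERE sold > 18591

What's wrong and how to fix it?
Bug: Row-level WHERE must come before GROUP BY in the clause order

Fix: Move the WHERE clause before GROUP BY

Corrected query:
SELECT author, AVG(sold) FROM books WHERE sold > 18591 GROUP BY author

Result:
author  | AVG(sold)
--------+----------
Atwood  | 45469    
Austen  | 33826    
Orwell  | 27420    
Tolkien | 25946    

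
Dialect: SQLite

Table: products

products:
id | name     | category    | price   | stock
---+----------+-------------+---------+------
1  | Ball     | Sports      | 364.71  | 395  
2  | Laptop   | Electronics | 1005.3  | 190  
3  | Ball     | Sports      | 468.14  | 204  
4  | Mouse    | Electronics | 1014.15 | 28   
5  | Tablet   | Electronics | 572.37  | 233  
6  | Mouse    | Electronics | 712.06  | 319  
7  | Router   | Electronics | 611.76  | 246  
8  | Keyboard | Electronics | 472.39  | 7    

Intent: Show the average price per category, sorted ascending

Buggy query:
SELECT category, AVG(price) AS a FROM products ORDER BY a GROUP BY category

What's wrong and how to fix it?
Bug: GROUP BY must precede ORDER BY

Fix: Move ORDER BY to the end, after GROUP BY

Corrected query:
SELECT category, AVG(price) AS a FROM products GROUP BY category ORDER BY a

Result:
category    | a         
------------+-----------
Sports      | 416.425   
Electronics | 731.338333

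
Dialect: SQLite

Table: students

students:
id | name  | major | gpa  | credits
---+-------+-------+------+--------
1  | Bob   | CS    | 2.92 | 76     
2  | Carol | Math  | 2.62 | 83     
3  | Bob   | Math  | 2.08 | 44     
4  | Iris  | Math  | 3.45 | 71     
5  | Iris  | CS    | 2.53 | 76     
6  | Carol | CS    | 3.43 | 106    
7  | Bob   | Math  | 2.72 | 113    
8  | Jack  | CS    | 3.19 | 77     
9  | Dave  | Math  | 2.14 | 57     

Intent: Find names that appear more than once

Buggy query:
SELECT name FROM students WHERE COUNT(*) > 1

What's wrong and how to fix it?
Bug: WHERE can't reference COUNT(*); aggregates are computed after WHERE

Fix: Group first, then use HAVING for the count condition

Corrected query:
SELECT name FROM students GROUP BY name HAVING COUNT(*) > 1

Result:
name 
-----
Bob  
Carol
Iris 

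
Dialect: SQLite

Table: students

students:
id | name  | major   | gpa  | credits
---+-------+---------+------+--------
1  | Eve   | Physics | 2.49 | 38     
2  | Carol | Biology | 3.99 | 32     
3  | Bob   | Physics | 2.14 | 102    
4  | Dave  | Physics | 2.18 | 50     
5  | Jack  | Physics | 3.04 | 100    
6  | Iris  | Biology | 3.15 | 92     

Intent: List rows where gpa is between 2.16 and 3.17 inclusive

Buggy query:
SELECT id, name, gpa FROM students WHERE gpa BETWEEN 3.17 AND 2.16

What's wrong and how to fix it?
Bug: BETWEEN expects the lower bound first; with 3.17 AND 2.16 the range is empty

Fix: Write BETWEEN 2.16 AND 3.17

Corrected query:
SELECT id, name, gpa FROM students WHERE gpa BETWEEN 2.16 AND 3.17

Result:
id | name | gpa 
---+------+-----
1  | Eve  | 2.49
4  | Dave | 2.18
5  | Jack | 3.04
6  | Iris | 3.15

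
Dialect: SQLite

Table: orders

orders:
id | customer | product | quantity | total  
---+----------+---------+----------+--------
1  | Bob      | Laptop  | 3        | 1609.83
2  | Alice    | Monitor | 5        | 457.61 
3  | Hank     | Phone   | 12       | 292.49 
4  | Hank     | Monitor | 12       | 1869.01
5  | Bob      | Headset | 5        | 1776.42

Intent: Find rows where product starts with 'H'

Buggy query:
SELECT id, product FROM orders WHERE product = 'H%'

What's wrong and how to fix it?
Bug: '=' compares the literal string including the % character; pattern matching needs LIKE

Fix: Replace '=' with LIKE so 'H%' is treated as a pattern

Corrected query:
SELECT id, product FROM orders WHERE product LIKE 'H%'

Result:
id | product
---+--------
5  | Headset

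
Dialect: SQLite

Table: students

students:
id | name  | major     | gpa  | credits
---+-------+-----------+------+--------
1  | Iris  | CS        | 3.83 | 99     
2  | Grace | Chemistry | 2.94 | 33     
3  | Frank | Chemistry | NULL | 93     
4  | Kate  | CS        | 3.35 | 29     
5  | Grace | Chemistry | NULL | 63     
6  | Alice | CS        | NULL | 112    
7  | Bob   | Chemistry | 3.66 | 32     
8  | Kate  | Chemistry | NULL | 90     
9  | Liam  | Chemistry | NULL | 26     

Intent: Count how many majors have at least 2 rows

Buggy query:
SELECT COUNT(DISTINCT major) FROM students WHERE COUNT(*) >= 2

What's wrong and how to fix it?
Bug: COUNT(*) cannot appear in WHERE; the per-group count doesn't exist yet

Fix: Use a subquery that GROUPs and filters with HAVING, then count its rows

Corrected query:
SELECT COUNT(*) FROM (SELECT major FROM students GROUP BY major HAVING COUNT(*) >= 2)

Result:
COUNT(*)
--------
2       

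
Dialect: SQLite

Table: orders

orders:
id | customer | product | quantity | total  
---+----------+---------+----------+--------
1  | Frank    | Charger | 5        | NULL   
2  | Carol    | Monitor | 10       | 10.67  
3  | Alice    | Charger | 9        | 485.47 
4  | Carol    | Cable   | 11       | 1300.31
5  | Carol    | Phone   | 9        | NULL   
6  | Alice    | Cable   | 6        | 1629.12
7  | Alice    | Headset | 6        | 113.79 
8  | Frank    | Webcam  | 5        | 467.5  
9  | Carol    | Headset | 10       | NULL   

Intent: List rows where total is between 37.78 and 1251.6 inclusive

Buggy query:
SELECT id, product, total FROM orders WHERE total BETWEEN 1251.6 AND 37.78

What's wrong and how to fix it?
Bug: The bounds are reversed; BETWEEN a AND b requires a <= b to match anything

Fix: Write BETWEEN 37.78 AND 1251.6

Corrected query:
SELECT id, product, total FROM orders WHERE total BETWEEN 37.78 AND 1251.6

Result:
id | product | total 
---+---------+-------
3  | Charger | 485.47
7  | Headset | 113.79
8  | Webcam  | 467.5 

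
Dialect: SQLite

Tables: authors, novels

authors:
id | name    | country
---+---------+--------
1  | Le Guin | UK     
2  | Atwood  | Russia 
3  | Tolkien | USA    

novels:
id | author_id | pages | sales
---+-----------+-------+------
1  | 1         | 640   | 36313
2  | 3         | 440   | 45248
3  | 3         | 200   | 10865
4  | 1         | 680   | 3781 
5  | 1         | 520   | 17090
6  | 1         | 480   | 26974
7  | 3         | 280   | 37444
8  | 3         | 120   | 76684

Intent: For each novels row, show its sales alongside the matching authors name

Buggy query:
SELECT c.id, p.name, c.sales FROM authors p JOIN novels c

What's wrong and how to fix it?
Bug: JOIN with no ON clause produces a cartesian product; every novels row pairs with every authors row

Fix: Specify the join condition linking the foreign key to the parent id

Corrected query:
SELECT c.id, p.name, c.sales FROM authors p JOIN novels c ON c.author_id = p.id

Result:
id | name    | sales
---+---------+------
1  | Le Guin | 36313
2  | Tolkien | 45248
3  | Tolkien | 10865
4  | Le Guin | 3781 
5  | Le Guin | 17090
6  | Le Guin | 26974
7  | Tolkien | 37444
8  | Tolkien | 76684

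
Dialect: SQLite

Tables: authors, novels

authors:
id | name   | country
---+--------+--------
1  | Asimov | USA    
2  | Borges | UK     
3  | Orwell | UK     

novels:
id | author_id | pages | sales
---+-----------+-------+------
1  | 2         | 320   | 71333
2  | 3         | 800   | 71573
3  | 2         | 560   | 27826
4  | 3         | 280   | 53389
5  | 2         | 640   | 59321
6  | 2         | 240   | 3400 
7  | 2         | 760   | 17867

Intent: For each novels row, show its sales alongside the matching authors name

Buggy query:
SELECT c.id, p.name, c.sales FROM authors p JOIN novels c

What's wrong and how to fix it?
Bug: Missing join condition: each novels row is matched to all authors rows instead of just its own

Fix: Specify the join condition linking the foreign key to the parent id

Corrected query:
SELECT c.id, p.name, c.sales FROM authors p JOIN novels c ON c.author_id = p.id

Result:
id | name   | sales
---+--------+------
1  | Borges | 71333
2  | Orwell | 71573
3  | Borges | 27826
4  | Orwell | 53389
5  | Borges | 59321
6  | Borges | 3400 
7  | Borges | 17867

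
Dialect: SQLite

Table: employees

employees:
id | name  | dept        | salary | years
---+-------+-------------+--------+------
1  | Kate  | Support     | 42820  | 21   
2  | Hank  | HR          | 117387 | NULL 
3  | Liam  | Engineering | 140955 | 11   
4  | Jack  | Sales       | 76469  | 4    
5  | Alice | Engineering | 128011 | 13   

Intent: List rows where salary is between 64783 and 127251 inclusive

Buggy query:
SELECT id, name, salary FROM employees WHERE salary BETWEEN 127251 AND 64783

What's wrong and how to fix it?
Bug: The bounds are reversed; BETWEEN a AND b requires a <= b to match anything

Fix: Swap the bounds so the smaller value comes first

Corrected query:
SELECT id, name, salary FROM employees WHERE salary BETWEEN 64783 AND 127251

Result:
id | name | salary
---+------+-------
2  | Hank | 117387
4  | Jack | 76469 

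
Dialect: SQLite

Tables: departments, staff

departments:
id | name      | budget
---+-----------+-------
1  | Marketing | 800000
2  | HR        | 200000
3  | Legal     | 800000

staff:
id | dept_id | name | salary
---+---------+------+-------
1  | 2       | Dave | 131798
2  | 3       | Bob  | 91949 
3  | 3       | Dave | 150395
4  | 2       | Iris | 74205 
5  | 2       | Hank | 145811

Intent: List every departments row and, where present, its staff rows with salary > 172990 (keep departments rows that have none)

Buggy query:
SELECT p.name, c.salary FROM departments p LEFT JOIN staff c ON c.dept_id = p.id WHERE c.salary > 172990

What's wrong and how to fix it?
Bug: A WHERE condition on the right-hand table after LEFT JOIN drops unmatched parents

Fix: Move the right-table condition into the ON clause so unmatched parents are kept

Corrected query:
SELECT p.name, c.salary FROM departments p LEFT JOIN staff c ON c.dept_id = p.id AND c.salary > 172990

Result:
name      | salary
----------+-------
Marketing | NULL  
HR        | NULL  
Legal     | NULL  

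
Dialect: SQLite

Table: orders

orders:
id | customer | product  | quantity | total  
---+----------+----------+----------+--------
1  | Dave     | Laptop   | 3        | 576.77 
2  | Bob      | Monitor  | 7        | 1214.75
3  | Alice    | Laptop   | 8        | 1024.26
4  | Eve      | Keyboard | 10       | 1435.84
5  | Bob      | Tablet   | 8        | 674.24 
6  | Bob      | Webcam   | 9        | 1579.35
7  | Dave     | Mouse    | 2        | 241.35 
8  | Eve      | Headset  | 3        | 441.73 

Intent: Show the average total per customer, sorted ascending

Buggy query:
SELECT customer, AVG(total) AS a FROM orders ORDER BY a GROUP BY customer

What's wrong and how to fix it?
Bug: GROUP BY must precede ORDER BY

Fix: Move ORDER BY to the end, after GROUP BY

Corrected query:
SELECT customer, AVG(total) AS a FROM orders GROUP BY customer ORDER BY a

Result:
customer | a          
---------+------------
Dave     | 409.06     
Eve      | 938.785    
Alice    | 1024.26    
Bob      | 1156.113333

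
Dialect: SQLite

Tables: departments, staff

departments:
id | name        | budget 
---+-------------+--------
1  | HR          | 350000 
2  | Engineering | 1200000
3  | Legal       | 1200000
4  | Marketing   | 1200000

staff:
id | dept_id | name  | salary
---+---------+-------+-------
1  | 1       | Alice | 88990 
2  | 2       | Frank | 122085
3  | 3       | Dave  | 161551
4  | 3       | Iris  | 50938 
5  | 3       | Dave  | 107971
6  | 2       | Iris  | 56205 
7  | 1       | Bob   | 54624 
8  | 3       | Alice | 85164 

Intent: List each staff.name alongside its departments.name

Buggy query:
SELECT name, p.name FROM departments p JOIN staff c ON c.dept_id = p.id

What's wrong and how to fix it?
Bug: 'name' exists in both joined tables, so the database can't tell which one is meant

Fix: Qualify the column with its table alias (c.name)

Corrected query:
SELECT c.name, p.name FROM departments p JOIN staff c ON c.dept_id = p.id

Result:
name  | name       
------+------------
Alice | HR         
Frank | Engineering
Dave  | Legal      
Iris  | Legal      
Dave  | Legal      
Iris  | Engineering
Bob   | HR         
Alice | Legal      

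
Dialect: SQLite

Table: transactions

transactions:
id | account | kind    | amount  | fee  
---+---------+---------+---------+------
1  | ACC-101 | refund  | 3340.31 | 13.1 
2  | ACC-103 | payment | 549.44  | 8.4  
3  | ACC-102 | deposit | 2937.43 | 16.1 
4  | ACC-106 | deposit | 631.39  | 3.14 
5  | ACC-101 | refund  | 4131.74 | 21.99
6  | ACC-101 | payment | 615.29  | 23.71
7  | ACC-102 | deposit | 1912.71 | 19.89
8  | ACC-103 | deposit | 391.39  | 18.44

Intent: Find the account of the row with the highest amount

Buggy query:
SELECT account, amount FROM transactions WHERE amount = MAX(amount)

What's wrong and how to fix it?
Bug: WHERE is evaluated per row; an aggregate over the whole table isn't defined there

Fix: Use a subquery: WHERE amount = (SELECT MAX(amount) FROM transactions)

Corrected query:
SELECT account, amount FROM transactions WHERE amount = (SELECT MAX(amount) FROM transactions)

Result:
account | amount 
--------+--------
ACC-101 | 4131.74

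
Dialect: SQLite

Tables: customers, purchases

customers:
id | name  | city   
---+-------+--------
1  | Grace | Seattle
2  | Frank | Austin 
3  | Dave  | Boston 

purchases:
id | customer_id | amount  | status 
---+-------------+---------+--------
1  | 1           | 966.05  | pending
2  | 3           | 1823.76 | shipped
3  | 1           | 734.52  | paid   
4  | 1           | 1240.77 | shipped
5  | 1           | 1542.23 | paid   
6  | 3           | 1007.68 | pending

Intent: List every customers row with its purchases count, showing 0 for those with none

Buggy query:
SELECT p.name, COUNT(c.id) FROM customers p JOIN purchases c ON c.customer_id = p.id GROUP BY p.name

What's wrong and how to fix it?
Bug: INNER JOIN drops customers rows that have no matching purchases rows

Fix: Switch to LEFT JOIN to retain unmatched parent rows

Corrected query:
SELECT p.name, COUNT(c.id) FROM customers p LEFT JOIN purchases c ON c.customer_id = p.id GROUP BY p.name

Result:
name  | COUNT(c.id)
------+------------
Dave  | 2          
Frank | 0          
Grace | 4          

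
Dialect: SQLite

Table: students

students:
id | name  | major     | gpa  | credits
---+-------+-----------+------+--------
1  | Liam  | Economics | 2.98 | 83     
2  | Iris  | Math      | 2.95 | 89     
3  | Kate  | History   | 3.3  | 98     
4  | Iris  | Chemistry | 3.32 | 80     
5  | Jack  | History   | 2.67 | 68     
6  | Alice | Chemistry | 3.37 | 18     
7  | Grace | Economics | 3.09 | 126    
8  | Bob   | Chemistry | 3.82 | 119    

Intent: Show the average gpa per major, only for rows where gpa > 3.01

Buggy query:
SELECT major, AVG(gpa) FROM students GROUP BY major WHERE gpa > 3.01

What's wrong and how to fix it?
Bug: Row-level WHERE must come before GROUP BY in the clause order

Fix: Place WHERE between FROM and GROUP BY

Corrected query:
SELECT major, AVG(gpa) FROM students WHERE gpa > 3.01 GROUP BY major

Result:
major     | AVG(gpa)
----------+---------
Chemistry | 3.503333
Economics | 3.09    
History   | 3.3     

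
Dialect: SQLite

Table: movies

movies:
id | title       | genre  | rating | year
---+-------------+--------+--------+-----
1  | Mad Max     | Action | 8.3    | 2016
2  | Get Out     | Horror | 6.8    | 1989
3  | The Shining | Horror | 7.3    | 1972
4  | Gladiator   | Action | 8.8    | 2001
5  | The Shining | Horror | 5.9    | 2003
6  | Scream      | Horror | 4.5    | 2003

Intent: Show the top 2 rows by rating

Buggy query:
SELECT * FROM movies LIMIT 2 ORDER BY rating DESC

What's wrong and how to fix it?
Bug: ORDER BY cannot follow LIMIT; LIMIT is the final clause

Fix: Swap the clauses: ORDER BY first, then LIMIT

Corrected query:
SELECT * FROM movies ORDER BY rating DESC LIMIT 2

Result:
id | title     | genre  | rating | year
---+-----------+--------+--------+-----
4  | Gladiator | Action | 8.8    | 2001
1  | Mad Max   | Action | 8.3    | 2016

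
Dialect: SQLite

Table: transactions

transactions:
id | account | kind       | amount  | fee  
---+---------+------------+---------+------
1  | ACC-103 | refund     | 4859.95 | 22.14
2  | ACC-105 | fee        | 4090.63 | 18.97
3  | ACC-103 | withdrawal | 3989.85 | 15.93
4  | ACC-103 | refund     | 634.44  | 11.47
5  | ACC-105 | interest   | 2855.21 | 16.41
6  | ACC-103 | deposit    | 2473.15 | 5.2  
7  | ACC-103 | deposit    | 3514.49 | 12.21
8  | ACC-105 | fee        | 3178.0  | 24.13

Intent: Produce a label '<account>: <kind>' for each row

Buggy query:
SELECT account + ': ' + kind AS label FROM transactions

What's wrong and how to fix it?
Bug: SQLite uses || for string concatenation; + coerces text to numbers (yielding 0)

Fix: Use the || operator for string concatenation

Corrected query:
SELECT account || ': ' || kind AS label FROM transactions

Result:
label              
-------------------
ACC-103: refund    
ACC-105: fee       
ACC-103: withdrawal
ACC-103: refund    
ACC-105: interest  
ACC-103: deposit   
ACC-103: deposit   
ACC-105: fee       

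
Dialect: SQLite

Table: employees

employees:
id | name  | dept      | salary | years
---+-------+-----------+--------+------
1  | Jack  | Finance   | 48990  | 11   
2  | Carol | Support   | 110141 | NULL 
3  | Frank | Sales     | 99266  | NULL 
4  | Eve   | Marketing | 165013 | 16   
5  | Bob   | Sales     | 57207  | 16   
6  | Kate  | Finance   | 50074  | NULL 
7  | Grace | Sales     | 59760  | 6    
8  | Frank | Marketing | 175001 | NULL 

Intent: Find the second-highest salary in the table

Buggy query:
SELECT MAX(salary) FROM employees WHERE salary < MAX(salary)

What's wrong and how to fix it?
Bug: MAX(salary) on the right of the comparison is an aggregate-in-WHERE error

Fix: Compute the overall MAX in a subquery, then take MAX of rows below it

Corrected query:
SELECT MAX(salary) FROM employees WHERE salary < (SELECT MAX(salary) FROM employees)

Result:
MAX(salary)
-----------
165013     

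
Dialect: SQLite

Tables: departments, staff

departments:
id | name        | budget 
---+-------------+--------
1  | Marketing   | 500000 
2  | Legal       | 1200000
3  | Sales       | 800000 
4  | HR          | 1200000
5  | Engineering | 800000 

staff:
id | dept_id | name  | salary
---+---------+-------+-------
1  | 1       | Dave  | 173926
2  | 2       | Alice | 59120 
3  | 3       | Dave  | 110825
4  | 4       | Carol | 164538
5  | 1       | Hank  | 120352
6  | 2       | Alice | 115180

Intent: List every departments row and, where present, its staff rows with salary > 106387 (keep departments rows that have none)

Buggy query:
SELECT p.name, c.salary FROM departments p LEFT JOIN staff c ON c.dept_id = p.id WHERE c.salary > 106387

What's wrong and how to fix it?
Bug: A WHERE condition on the right-hand table after LEFT JOIN drops unmatched parents

Fix: Move the right-table condition into the ON clause so unmatched parents are kept

Corrected query:
SELECT p.name, c.salary FROM departments p LEFT JOIN staff c ON c.dept_id = p.id AND c.salary > 106387

Result:
name        | salary
------------+-------
Marketing   | 120352
Marketing   | 173926
Legal       | 115180
Sales       | 110825
HR          | 164538
Engineering | NULL  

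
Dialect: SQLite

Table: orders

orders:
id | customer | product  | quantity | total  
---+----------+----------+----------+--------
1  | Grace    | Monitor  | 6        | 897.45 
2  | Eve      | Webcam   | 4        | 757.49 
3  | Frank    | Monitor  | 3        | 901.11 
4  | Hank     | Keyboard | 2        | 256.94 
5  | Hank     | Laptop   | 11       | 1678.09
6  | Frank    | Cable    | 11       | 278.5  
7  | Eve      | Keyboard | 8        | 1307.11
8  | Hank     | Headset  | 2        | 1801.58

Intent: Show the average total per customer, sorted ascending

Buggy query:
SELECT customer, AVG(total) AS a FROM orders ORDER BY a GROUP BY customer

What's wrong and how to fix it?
Bug: ORDER BY appears before GROUP BY; SQL clause order requires GROUP BY first

Fix: Move ORDER BY to the end, after GROUP BY

Corrected query:
SELECT customer, AVG(total) AS a FROM orders GROUP BY customer ORDER BY a

Result:
customer | a          
---------+------------
Frank    | 589.805    
Grace    | 897.45     
Eve      | 1032.3     
Hank     | 1245.536667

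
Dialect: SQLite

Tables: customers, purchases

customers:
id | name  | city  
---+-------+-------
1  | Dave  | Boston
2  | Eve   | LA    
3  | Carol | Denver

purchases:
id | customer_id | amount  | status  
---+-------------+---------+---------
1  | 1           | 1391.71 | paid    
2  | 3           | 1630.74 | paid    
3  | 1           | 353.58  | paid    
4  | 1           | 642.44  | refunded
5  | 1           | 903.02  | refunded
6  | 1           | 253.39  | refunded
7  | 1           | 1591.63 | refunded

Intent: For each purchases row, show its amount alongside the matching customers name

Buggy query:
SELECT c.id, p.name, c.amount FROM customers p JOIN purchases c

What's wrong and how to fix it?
Bug: JOIN with no ON clause produces a cartesian product; every purchases row pairs with every customers row

Fix: Specify the join condition linking the foreign key to the parent id

Corrected query:
SELECT c.id, p.name, c.amount FROM customers p JOIN purchases c ON c.customer_id = p.id

Result:
id | name  | amount 
---+-------+--------
1  | Dave  | 1391.71
2  | Carol | 1630.74
3  | Dave  | 353.58 
4  | Dave  | 642.44 
5  | Dave  | 903.02 
6  | Dave  | 253.39 
7  | Dave  | 1591.63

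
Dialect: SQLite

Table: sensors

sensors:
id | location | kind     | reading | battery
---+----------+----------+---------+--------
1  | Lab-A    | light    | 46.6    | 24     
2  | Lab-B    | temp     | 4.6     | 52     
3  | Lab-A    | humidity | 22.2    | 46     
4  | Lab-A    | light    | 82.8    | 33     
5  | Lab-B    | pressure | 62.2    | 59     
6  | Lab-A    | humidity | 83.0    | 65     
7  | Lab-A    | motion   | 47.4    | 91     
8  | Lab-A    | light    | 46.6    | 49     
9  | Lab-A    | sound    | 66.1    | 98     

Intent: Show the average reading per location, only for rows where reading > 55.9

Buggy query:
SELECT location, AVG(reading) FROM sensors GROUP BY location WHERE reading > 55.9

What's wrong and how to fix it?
Bug: Row-level WHERE must come before GROUP BY in the clause order

Fix: Place WHERE between FROM and GROUP BY

Corrected query:
SELECT location, AVG(reading) FROM sensors WHERE reading > 55.9 GROUP BY location

Result:
location | AVG(reading)
---------+-------------
Lab-A    | 77.3        
Lab-B    | 62.2        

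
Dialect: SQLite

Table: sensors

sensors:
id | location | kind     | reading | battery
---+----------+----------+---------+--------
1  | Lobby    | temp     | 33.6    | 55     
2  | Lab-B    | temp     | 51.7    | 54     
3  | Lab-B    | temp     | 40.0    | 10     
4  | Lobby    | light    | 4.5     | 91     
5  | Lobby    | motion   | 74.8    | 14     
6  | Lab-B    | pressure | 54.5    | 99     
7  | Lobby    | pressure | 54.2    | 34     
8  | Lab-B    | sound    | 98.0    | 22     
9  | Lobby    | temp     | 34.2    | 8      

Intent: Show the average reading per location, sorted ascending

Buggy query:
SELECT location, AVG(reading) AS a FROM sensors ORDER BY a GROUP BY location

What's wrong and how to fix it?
Bug: ORDER BY appears before GROUP BY; SQL clause order requires GROUP BY first

Fix: Move ORDER BY to the end, after GROUP BY

Corrected query:
SELECT location, AVG(reading) AS a FROM sensors GROUP BY location ORDER BY a

Result:
location | a    
---------+------
Lobby    | 40.26
Lab-B    | 61.05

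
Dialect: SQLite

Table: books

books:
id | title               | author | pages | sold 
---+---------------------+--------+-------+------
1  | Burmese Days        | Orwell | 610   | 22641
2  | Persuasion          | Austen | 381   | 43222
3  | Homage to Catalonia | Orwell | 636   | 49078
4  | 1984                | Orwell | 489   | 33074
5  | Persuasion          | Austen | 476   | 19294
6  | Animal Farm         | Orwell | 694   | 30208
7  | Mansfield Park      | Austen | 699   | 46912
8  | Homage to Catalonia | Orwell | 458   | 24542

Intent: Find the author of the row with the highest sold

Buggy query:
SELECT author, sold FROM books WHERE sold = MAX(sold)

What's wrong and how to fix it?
Bug: WHERE is evaluated per row; an aggregate over the whole table isn't defined there

Fix: Use a subquery: WHERE sold = (SELECT MAX(sold) FROM books)

Corrected query:
SELECT author, sold FROM books WHERE sold = (SELECT MAX(sold) FROM books)

Result:
author | sold 
-------+------
Orwell | 49078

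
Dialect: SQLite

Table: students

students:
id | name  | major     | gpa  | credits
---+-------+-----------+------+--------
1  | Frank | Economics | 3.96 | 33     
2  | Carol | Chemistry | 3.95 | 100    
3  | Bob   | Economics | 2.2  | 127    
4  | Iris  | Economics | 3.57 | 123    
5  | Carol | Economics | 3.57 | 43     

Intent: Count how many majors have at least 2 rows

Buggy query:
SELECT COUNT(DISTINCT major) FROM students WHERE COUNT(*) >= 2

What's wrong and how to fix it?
Bug: COUNT(*) cannot appear in WHERE; the per-group count doesn't exist yet

Fix: Use a subquery that GROUPs and filters with HAVING, then count its rows

Corrected query:
SELECT COUNT(*) FROM (SELECT major FROM students GROUP BY major HAVING COUNT(*) >= 2)

Result:
COUNT(*)
--------
1       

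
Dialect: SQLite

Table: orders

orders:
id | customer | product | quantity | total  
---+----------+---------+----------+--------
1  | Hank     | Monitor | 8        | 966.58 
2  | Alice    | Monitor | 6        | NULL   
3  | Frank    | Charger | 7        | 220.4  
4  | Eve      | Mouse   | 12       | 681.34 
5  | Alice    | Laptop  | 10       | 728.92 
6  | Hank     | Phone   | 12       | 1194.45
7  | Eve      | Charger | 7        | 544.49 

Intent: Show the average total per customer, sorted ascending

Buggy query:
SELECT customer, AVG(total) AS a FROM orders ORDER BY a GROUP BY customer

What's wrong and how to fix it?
Bug: GROUP BY must precede ORDER BY

Fix: Move ORDER BY to the end, after GROUP BY

Corrected query:
SELECT customer, AVG(total) AS a FROM orders GROUP BY customer ORDER BY a

Result:
customer | a       
---------+---------
Frank    | 220.4   
Eve      | 612.915 
Alice    | 728.92  
Hank     | 1080.515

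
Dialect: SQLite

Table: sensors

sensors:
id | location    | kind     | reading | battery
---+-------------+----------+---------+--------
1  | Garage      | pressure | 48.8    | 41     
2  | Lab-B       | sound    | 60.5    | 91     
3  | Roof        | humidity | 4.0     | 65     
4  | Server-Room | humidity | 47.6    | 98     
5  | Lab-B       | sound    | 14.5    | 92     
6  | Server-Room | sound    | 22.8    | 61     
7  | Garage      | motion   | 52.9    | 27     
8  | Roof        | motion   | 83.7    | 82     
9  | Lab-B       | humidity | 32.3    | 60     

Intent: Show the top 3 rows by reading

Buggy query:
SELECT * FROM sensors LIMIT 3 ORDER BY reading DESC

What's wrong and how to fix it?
Bug: ORDER BY cannot follow LIMIT; LIMIT is the final clause

Fix: Sort with ORDER BY, then apply LIMIT

Corrected query:
SELECT * FROM sensors ORDER BY reading DESC LIMIT 3

Result:
id | location | kind   | reading | battery
---+----------+--------+---------+--------
8  | Roof     | motion | 83.7    | 82     
2  | Lab-B    | sound  | 60.5    | 91     
7  | Garage   | motion | 52.9    | 27     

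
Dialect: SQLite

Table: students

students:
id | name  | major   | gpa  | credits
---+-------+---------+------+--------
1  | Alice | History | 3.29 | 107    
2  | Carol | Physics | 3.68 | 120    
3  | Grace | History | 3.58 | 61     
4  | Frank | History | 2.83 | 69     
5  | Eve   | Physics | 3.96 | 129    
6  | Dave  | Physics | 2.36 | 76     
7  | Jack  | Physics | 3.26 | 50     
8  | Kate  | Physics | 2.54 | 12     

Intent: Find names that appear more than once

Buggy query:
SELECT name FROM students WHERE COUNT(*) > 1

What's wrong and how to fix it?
Bug: COUNT(*) is an aggregate and cannot be used in WHERE

Fix: GROUP BY name, then filter groups with HAVING COUNT(*) > 1

Corrected query:
SELECT name FROM students GROUP BY name HAVING COUNT(*) > 1

Result:
(no rows)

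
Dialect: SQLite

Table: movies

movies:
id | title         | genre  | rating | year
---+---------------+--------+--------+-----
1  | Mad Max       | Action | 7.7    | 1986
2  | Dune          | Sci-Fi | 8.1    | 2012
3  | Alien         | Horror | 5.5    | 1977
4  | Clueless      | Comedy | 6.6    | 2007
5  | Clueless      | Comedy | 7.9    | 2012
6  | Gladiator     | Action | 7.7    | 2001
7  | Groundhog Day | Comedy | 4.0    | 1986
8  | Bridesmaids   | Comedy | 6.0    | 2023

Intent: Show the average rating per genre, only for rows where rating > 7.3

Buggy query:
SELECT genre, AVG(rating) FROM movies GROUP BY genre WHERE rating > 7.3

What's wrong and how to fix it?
Bug: Row-level WHERE must come before GROUP BY in the clause order

Fix: Place WHERE between FROM and GROUP BY

Corrected query:
SELECT genre, AVG(rating) FROM movies WHERE rating > 7.3 GROUP BY genre

Result:
genre  | AVG(rating)
-------+------------
Action | 7.7        
Comedy | 7.9        
Sci-Fi | 8.1        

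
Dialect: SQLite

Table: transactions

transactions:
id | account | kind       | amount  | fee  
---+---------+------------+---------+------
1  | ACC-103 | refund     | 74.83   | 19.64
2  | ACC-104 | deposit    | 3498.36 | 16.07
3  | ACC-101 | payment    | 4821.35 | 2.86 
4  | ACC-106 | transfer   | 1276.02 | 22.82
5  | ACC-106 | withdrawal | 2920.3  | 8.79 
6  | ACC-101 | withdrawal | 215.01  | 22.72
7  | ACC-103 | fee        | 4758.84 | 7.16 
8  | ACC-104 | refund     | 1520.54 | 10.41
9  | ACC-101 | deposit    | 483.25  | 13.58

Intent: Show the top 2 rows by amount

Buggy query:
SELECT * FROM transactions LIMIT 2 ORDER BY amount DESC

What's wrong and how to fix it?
Bug: LIMIT must come after ORDER BY

Fix: Swap the clauses: ORDER BY first, then LIMIT

Corrected query:
SELECT * FROM transactions ORDER BY amount DESC LIMIT 2

Result:
id | account | kind    | amount  | fee 
---+---------+---------+---------+-----
3  | ACC-101 | payment | 4821.35 | 2.86
7  | ACC-103 | fee     | 4758.84 | 7.16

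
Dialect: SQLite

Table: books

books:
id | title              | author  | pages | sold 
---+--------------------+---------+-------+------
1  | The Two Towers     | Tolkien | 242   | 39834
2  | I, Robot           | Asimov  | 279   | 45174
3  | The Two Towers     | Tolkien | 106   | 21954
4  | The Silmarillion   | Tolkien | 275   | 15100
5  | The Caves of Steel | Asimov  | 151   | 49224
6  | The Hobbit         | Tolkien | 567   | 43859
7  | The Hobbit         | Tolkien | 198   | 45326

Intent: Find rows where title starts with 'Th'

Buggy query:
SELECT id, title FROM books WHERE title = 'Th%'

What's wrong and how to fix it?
Bug: '=' compares the literal string including the % character; pattern matching needs LIKE

Fix: Replace '=' with LIKE so 'Th%' is treated as a pattern

Corrected query:
SELECT id, title FROM books WHERE title LIKE 'Th%'

Result:
id | title             
---+-------------------
1  | The Two Towers    
3  | The Two Towers    
4  | The Silmarillion  
5  | The Caves of Steel
6  | The Hobbit        
7  | The Hobbit        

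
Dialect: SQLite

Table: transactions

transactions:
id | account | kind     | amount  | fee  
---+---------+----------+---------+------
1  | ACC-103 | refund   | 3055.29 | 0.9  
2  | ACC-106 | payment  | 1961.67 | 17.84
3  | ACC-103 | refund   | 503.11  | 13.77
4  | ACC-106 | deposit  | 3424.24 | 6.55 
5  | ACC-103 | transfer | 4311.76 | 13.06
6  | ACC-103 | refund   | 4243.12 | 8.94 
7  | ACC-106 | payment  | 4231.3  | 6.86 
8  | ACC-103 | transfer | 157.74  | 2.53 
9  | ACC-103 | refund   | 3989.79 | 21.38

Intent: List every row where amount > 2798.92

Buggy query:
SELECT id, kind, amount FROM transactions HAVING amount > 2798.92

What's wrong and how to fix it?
Bug: HAVING filters the output of aggregation, but this query has no GROUP BY and no aggregate functions, so SQLite rejects it (HAVING clause on a non-aggregate query); the condition here is per row

Fix: Use WHERE for row-level filtering

Corrected query:
SELECT id, kind, amount FROM transactions WHERE amount > 2798.92

Result:
id | kind     | amount 
---+----------+--------
1  | refund   | 3055.29
4  | deposit  | 3424.24
5  | transfer | 4311.76
6  | refund   | 4243.12
7  | payment  | 4231.3 
9  | refund   | 3989.79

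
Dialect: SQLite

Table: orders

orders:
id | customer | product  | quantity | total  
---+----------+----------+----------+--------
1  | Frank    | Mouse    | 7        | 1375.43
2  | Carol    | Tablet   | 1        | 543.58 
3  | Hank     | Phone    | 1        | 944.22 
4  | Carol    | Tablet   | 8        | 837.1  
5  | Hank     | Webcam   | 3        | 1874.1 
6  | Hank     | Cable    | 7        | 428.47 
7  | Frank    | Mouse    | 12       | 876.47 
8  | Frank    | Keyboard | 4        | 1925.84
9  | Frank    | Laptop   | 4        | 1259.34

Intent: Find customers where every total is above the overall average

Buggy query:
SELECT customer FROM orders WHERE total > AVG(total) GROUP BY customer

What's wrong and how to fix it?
Bug: WHERE evaluates per row before aggregation, so AVG() is unavailable

Fix: Compute the overall average in a scalar subquery and compare each group's MIN against it in HAVING

Corrected query:
SELECT customer FROM orders GROUP BY customer HAVING MIN(total) > (SELECT AVG(total) FROM orders)

Result:
(no rows)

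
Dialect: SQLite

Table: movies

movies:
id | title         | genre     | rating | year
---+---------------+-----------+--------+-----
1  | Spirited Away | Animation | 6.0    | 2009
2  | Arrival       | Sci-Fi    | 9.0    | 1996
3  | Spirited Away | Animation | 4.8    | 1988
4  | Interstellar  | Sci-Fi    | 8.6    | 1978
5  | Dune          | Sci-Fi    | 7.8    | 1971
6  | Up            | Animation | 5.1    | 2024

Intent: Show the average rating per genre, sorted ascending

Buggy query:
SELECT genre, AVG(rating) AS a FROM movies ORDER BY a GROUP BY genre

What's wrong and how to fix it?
Bug: GROUP BY must precede ORDER BY

Fix: Reorder: SELECT … FROM … GROUP BY … ORDER BY …

Corrected query:
SELECT genre, AVG(rating) AS a FROM movies GROUP BY genre ORDER BY a

Result:
genre     | a       
----------+---------
Animation | 5.3     
Sci-Fi    | 8.466667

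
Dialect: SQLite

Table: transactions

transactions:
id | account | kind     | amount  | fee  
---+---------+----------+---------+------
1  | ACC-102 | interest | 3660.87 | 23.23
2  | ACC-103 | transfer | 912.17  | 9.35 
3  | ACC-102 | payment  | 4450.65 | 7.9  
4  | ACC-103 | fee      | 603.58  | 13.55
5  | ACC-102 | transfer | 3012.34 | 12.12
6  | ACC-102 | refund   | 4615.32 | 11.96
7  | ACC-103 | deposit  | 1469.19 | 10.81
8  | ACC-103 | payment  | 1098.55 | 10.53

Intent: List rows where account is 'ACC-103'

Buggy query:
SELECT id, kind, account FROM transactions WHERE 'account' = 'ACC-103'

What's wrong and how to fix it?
Bug: Single quotes denote string literals in SQL; the column name is being compared as a constant string

Fix: Remove the quotes around the column name (or use double quotes for an identifier)

Corrected query:
SELECT id, kind, account FROM transactions WHERE account = 'ACC-103'

Result:
id | kind     | account
---+----------+--------
2  | transfer | ACC-103
4  | fee      | ACC-103
7  | deposit  | ACC-103
8  | payment  | ACC-103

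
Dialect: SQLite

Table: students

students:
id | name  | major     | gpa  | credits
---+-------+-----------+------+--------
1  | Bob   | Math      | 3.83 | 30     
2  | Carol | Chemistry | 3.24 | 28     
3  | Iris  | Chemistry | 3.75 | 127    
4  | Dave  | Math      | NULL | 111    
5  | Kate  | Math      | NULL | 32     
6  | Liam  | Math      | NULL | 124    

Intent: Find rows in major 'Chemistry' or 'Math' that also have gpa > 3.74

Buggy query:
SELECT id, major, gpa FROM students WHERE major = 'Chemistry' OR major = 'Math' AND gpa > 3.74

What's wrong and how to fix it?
Bug: AND binds tighter than OR, so this parses as major = 'Chemistry' OR (major = 'Math' AND gpa > 3.74)

Fix: Group the OR with parentheses (or use IN), then AND the threshold

Corrected query:
SELECT id, major, gpa FROM students WHERE (major = 'Chemistry' OR major = 'Math') AND gpa > 3.74

Result:
id | major     | gpa 
---+-----------+-----
1  | Math      | 3.83
3  | Chemistry | 3.75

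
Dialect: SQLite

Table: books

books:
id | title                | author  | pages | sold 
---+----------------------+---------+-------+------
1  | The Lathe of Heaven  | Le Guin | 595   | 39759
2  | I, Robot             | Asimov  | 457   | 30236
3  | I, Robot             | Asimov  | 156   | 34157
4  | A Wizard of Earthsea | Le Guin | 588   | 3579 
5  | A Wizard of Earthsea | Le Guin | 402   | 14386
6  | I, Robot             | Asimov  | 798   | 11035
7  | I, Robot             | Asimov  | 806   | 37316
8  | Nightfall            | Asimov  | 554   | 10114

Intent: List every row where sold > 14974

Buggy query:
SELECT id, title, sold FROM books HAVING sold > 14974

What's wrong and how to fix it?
Bug: HAVING filters the output of aggregation, but this query has no GROUP BY and no aggregate functions, so SQLite rejects it (HAVING clause on a non-aggregate query); the condition here is per row

Fix: Replace HAVING with WHERE since the condition applies to individual rows

Corrected query:
SELECT id, title, sold FROM books WHERE sold > 14974

Result:
id | title               | sold 
---+---------------------+------
1  | The Lathe of Heaven | 39759
2  | I, Robot            | 30236
3  | I, Robot            | 34157
7  | I, Robot            | 37316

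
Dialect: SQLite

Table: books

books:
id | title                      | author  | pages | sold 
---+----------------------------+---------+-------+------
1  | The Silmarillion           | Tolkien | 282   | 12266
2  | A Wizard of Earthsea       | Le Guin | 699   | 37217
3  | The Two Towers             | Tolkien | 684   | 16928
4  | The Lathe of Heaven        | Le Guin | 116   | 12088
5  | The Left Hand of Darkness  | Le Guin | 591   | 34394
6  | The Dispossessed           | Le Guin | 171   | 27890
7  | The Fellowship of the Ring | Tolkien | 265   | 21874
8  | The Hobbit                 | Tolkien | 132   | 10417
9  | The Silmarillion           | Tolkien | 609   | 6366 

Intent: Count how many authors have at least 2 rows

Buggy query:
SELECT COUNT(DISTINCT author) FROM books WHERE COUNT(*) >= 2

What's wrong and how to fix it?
Bug: WHERE filters individual rows, not groups, so a group-level COUNT is invalid there

Fix: Use a subquery that GROUPs and filters with HAVING, then count its rows

Corrected query:
SELECT COUNT(*) FROM (SELECT author FROM books GROUP BY author HAVING COUNT(*) >= 2)

Result:
COUNT(*)
--------
2       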